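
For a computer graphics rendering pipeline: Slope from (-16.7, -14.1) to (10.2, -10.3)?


slope = (y2-y1)/(x2-x1) = ((-10.3)-(-14.1))/(10.2-(-16.7)) = 3.8/26.9 = 0.1413

0.1413


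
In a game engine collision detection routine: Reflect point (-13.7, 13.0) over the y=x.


Reflection over y=x: (x,y) -> (y,x)
(-13.7, 13) -> (13, -13.7)

(13, -13.7)


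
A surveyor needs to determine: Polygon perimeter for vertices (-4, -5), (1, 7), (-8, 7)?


Sides: (-4, -5)->(1, 7): sqrt(169) = 13, (1, 7)->(-8, 7): sqrt(81) = 9, (-8, 7)->(-4, -5): sqrt(160) = 12.649111
Sum = 34.649111
Perimeter = 34.6491

34.6491


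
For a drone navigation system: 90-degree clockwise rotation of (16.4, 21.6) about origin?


90° CW: (x,y) -> (y, -x)
(16.4,21.6) -> (21.6, -16.4)

(21.6, -16.4)


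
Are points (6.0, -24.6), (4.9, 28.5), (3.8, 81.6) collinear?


Cross product: (4.9-6)*(81.6-(-24.6)) - (28.5-(-24.6))*(3.8-6)
= 0

Yes, collinear


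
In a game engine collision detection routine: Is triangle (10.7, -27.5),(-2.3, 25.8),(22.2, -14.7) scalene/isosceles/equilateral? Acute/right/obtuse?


Side lengths squared: AB^2=3009.89, BC^2=2240.5, CA^2=296.09
Sorted: [296.09, 2240.5, 3009.89]
By sides: Scalene, By angles: Obtuse

Scalene, Obtuse


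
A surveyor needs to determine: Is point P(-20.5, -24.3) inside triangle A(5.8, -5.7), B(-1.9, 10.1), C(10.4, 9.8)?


Cross products: AB x AP = 558.76, BC x BP = -428.7, CA x CP = -322.09
All same sign? no

No, outside


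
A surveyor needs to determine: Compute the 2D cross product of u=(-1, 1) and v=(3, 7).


u x v = u_x*v_y - u_y*v_x = (-1)*7 - 1*3
= (-7) - 3 = -10

-10


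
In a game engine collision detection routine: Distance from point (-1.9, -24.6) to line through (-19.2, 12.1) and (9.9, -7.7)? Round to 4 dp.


|cross product| = 725.43
|line direction| = sqrt(1238.85) = 35.1973
Distance = 725.43/sqrt(1238.85) = 20.6104

20.6104


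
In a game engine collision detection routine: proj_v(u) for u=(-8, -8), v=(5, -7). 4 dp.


u.v = 16, |v| = sqrt(74) = 8.6023
Scalar projection = u.v / |v| = 16 / sqrt(74) = 1.86

1.86


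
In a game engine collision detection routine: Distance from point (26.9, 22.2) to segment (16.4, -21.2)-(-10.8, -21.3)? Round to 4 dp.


Project P onto AB: t = 0 (clamped to [0,1])
Closest point on segment: (16.4, -21.2)
Distance: 44.6521

44.6521


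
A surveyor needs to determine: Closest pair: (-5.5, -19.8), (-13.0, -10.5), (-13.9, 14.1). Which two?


d(P0,P1) = 11.9474, d(P0,P2) = 34.9252, d(P1,P2) = 24.6165
Closest: P0 and P1

Closest pair: (-5.5, -19.8) and (-13.0, -10.5), distance = 11.9474


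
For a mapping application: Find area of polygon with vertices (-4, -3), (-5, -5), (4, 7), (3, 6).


Shoelace sum: ((-4)*(-5) - (-5)*(-3)) + ((-5)*7 - 4*(-5)) + (4*6 - 3*7) + (3*(-3) - (-4)*6)
= 8
Area = |8|/2 = 4

4


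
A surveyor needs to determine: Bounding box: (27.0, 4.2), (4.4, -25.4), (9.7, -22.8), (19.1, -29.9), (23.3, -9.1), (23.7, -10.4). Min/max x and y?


x range: [4.4, 27]
y range: [-29.9, 4.2]
Bounding box: (4.4,-29.9) to (27,4.2)

(4.4,-29.9) to (27,4.2)


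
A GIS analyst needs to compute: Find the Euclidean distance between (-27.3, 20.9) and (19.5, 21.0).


dx=46.8, dy=0.1
d^2 = 46.8^2 + 0.1^2 = 2190.25
d = sqrt(2190.25) = 46.8001

46.8001


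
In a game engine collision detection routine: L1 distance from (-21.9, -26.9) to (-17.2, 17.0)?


|(-21.9)-(-17.2)| + |(-26.9)-17| = 4.7 + 43.9 = 48.6

48.6


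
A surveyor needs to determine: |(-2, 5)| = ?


|u| = sqrt((-2)^2 + 5^2) = sqrt(29) = 5.3852

5.3852


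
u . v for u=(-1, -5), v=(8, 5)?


u . v = u_x*v_x + u_y*v_y = (-1)*8 + (-5)*5
= (-8) + (-25) = -33

-33


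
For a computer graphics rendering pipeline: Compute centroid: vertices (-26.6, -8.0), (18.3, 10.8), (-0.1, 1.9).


Centroid = ((x_A+x_B+x_C)/3, (y_A+y_B+y_C)/3)
= (((-26.6)+18.3+(-0.1))/3, ((-8)+10.8+1.9)/3)
= (-2.8, 1.5667)

(-2.8, 1.5667)


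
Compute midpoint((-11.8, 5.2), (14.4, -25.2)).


M = (((-11.8)+14.4)/2, (5.2+(-25.2))/2)
= (1.3, -10)

(1.3, -10)


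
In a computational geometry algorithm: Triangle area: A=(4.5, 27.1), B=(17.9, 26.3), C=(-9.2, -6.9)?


Area = |x_A(y_B-y_C) + x_B(y_C-y_A) + x_C(y_A-y_B)|/2
= |149.4 + (-608.6) + (-7.36)|/2
= 466.56/2 = 233.28

233.28


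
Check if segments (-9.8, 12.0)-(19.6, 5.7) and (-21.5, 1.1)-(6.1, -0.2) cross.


Cross products: d1=316.05, d2=180.39, d3=-394.17, d4=-258.51
d1*d2 < 0 and d3*d4 < 0? no

No, they don't intersect


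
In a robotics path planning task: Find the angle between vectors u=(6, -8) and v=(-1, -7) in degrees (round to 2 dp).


u.v = 50, |u| = sqrt(100) = 10, |v| = sqrt(50) = 7.0711
cos(theta) = u.v/(|u||v|) = 50/sqrt(5000) = 0.707107
theta = acos(0.707107) = 45 degrees

45 degrees


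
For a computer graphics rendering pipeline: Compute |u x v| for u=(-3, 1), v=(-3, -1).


|u x v| = |(-3)*(-1) - 1*(-3)|
= |3 - (-3)| = 6

6


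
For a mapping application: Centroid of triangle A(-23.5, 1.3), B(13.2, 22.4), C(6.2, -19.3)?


Centroid = ((x_A+x_B+x_C)/3, (y_A+y_B+y_C)/3)
= (((-23.5)+13.2+6.2)/3, (1.3+22.4+(-19.3))/3)
= (-1.3667, 1.4667)

(-1.3667, 1.4667)


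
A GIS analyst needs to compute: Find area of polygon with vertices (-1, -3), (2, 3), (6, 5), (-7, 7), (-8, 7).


Shoelace sum: ((-1)*3 - 2*(-3)) + (2*5 - 6*3) + (6*7 - (-7)*5) + ((-7)*7 - (-8)*7) + ((-8)*(-3) - (-1)*7)
= 110
Area = |110|/2 = 55

55


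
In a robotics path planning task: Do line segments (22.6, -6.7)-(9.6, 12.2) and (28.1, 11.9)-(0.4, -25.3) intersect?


Cross products: d1=310.62, d2=-696.51, d3=-345.75, d4=661.38
d1*d2 < 0 and d3*d4 < 0? yes

Yes, they intersect


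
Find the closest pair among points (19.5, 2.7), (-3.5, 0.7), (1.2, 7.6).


d(P0,P1) = 23.0868, d(P0,P2) = 18.9447, d(P1,P2) = 8.3487
Closest: P1 and P2

Closest pair: (-3.5, 0.7) and (1.2, 7.6), distance = 8.3487


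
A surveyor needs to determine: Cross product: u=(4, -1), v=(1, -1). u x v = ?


u x v = u_x*v_y - u_y*v_x = 4*(-1) - (-1)*1
= (-4) - (-1) = -3

-3


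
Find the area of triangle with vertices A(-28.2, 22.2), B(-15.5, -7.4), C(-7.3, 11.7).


Area = |x_A(y_B-y_C) + x_B(y_C-y_A) + x_C(y_A-y_B)|/2
= |538.62 + 162.75 + (-216.08)|/2
= 485.29/2 = 242.645

242.645


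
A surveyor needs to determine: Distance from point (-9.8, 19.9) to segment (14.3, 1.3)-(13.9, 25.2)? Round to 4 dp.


Project P onto AB: t = 0.7949 (clamped to [0,1])
Closest point on segment: (13.982, 20.298)
Distance: 23.7854

23.7854


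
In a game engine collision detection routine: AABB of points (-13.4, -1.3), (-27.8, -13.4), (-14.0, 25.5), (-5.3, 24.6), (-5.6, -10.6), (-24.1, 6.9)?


x range: [-27.8, -5.3]
y range: [-13.4, 25.5]
Bounding box: (-27.8,-13.4) to (-5.3,25.5)

(-27.8,-13.4) to (-5.3,25.5)


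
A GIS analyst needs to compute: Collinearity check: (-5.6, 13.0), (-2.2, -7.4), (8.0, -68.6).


Cross product: ((-2.2)-(-5.6))*((-68.6)-13) - ((-7.4)-13)*(8-(-5.6))
= 0

Yes, collinear


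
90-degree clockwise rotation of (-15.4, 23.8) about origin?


90° CW: (x,y) -> (y, -x)
(-15.4,23.8) -> (23.8, 15.4)

(23.8, 15.4)


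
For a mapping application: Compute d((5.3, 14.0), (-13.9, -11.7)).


dx=-19.2, dy=-25.7
d^2 = (-19.2)^2 + (-25.7)^2 = 1029.13
d = sqrt(1029.13) = 32.0801

32.0801


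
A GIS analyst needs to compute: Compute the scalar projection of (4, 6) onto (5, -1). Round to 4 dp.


u.v = 14, |v| = sqrt(26) = 5.099
Scalar projection = u.v / |v| = 14 / sqrt(26) = 2.7456

2.7456


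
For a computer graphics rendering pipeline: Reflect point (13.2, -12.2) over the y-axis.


Reflection over y-axis: (x,y) -> (-x,y)
(13.2, -12.2) -> (-13.2, -12.2)

(-13.2, -12.2)


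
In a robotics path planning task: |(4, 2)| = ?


|u| = sqrt(4^2 + 2^2) = sqrt(20) = 4.4721

4.4721


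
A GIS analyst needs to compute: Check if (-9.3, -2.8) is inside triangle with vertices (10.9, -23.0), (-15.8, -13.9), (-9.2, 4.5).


Cross products: AB x AP = -355.52, BC x BP = -46.34, CA x CP = -149.48
All same sign? yes

Yes, inside


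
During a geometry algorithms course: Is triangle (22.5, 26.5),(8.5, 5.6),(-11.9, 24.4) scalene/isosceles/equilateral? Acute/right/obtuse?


Side lengths squared: AB^2=632.81, BC^2=769.6, CA^2=1187.77
Sorted: [632.81, 769.6, 1187.77]
By sides: Scalene, By angles: Acute

Scalene, Acute


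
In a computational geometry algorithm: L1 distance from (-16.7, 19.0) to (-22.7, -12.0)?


|(-16.7)-(-22.7)| + |19-(-12)| = 6 + 31 = 37

37


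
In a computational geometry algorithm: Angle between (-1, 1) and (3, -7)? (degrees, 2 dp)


u.v = -10, |u| = sqrt(2) = 1.4142, |v| = sqrt(58) = 7.6158
cos(theta) = u.v/(|u||v|) = -10/sqrt(116) = -0.928477
theta = acos(-0.928477) = 158.2 degrees

158.2 degrees


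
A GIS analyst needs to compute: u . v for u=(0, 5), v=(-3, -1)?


u . v = u_x*v_x + u_y*v_y = 0*(-3) + 5*(-1)
= 0 + (-5) = -5

-5


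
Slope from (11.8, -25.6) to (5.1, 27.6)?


slope = (y2-y1)/(x2-x1) = (27.6-(-25.6))/(5.1-11.8) = 53.2/(-6.7) = -7.9403

-7.9403


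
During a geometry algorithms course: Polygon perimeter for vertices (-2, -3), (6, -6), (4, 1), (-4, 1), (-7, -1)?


Sides: (-2, -3)->(6, -6): sqrt(73) = 8.544004, (6, -6)->(4, 1): sqrt(53) = 7.28011, (4, 1)->(-4, 1): sqrt(64) = 8, (-4, 1)->(-7, -1): sqrt(13) = 3.605551, (-7, -1)->(-2, -3): sqrt(29) = 5.385165
Sum = 32.81483
Perimeter = 32.8148

32.8148


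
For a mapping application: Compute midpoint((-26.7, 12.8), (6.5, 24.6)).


M = (((-26.7)+6.5)/2, (12.8+24.6)/2)
= (-10.1, 18.7)

(-10.1, 18.7)


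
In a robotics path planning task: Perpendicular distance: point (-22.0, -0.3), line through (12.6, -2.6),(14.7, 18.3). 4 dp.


|cross product| = 727.97
|line direction| = sqrt(441.22) = 21.0052
Distance = 727.97/sqrt(441.22) = 34.6566

34.6566


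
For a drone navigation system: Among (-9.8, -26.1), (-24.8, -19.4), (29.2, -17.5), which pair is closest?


d(P0,P1) = 16.4283, d(P0,P2) = 39.937, d(P1,P2) = 54.0334
Closest: P0 and P1

Closest pair: (-9.8, -26.1) and (-24.8, -19.4), distance = 16.4283


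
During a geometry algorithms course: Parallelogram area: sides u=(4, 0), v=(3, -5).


|u x v| = |4*(-5) - 0*3|
= |(-20) - 0| = 20

20


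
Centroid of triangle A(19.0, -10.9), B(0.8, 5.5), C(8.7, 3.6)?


Centroid = ((x_A+x_B+x_C)/3, (y_A+y_B+y_C)/3)
= ((19+0.8+8.7)/3, ((-10.9)+5.5+3.6)/3)
= (9.5, -0.6)

(9.5, -0.6)


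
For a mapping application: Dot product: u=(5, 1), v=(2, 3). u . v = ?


u . v = u_x*v_x + u_y*v_y = 5*2 + 1*3
= 10 + 3 = 13

13


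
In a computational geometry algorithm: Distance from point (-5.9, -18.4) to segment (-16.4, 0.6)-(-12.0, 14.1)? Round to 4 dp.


Project P onto AB: t = 0 (clamped to [0,1])
Closest point on segment: (-16.4, 0.6)
Distance: 21.7083

21.7083


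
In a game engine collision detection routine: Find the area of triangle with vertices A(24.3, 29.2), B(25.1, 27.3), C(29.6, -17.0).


Area = |x_A(y_B-y_C) + x_B(y_C-y_A) + x_C(y_A-y_B)|/2
= |1076.49 + (-1159.62) + 56.24|/2
= 26.89/2 = 13.445

13.445


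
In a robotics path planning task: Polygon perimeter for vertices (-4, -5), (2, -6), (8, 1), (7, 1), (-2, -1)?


Sides: (-4, -5)->(2, -6): sqrt(37) = 6.082763, (2, -6)->(8, 1): sqrt(85) = 9.219544, (8, 1)->(7, 1): sqrt(1) = 1, (7, 1)->(-2, -1): sqrt(85) = 9.219544, (-2, -1)->(-4, -5): sqrt(20) = 4.472136
Sum = 29.993987
Perimeter = 29.994

29.994


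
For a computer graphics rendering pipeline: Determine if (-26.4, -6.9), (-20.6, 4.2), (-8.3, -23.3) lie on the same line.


Cross product: ((-20.6)-(-26.4))*((-23.3)-(-6.9)) - (4.2-(-6.9))*((-8.3)-(-26.4))
= -296.03

No, not collinear


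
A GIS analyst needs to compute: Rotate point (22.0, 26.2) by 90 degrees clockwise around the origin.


90° CW: (x,y) -> (y, -x)
(22,26.2) -> (26.2, -22)

(26.2, -22)


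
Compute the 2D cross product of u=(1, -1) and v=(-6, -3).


u x v = u_x*v_y - u_y*v_x = 1*(-3) - (-1)*(-6)
= (-3) - 6 = -9

-9


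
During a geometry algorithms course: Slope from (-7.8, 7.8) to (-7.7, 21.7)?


slope = (y2-y1)/(x2-x1) = (21.7-7.8)/((-7.7)-(-7.8)) = 13.9/0.1 = 139

139


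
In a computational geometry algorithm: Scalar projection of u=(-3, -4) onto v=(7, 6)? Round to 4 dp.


u.v = -45, |v| = sqrt(85) = 9.2195
Scalar projection = u.v / |v| = -45 / sqrt(85) = -4.8809

-4.8809


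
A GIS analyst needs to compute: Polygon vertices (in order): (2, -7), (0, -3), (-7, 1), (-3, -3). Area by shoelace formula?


Shoelace sum: (2*(-3) - 0*(-7)) + (0*1 - (-7)*(-3)) + ((-7)*(-3) - (-3)*1) + ((-3)*(-7) - 2*(-3))
= 24
Area = |24|/2 = 12

12


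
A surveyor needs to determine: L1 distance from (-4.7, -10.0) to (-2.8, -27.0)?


|(-4.7)-(-2.8)| + |(-10)-(-27)| = 1.9 + 17 = 18.9

18.9


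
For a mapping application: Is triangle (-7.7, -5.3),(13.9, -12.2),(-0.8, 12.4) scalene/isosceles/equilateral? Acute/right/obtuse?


Side lengths squared: AB^2=514.17, BC^2=821.25, CA^2=360.9
Sorted: [360.9, 514.17, 821.25]
By sides: Scalene, By angles: Acute

Scalene, Acute


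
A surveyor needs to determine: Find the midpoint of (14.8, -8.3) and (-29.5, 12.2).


M = ((14.8+(-29.5))/2, ((-8.3)+12.2)/2)
= (-7.35, 1.95)

(-7.35, 1.95)


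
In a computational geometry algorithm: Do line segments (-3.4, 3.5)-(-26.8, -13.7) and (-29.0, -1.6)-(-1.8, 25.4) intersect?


Cross products: d1=-552.48, d2=-388.52, d3=-320.98, d4=-484.94
d1*d2 < 0 and d3*d4 < 0? no

No, they don't intersect


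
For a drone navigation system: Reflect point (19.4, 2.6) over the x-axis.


Reflection over x-axis: (x,y) -> (x,-y)
(19.4, 2.6) -> (19.4, -2.6)

(19.4, -2.6)


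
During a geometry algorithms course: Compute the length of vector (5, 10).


|u| = sqrt(5^2 + 10^2) = sqrt(125) = 11.1803

11.1803


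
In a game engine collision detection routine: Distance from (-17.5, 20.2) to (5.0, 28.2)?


dx=22.5, dy=8
d^2 = 22.5^2 + 8^2 = 570.25
d = sqrt(570.25) = 23.8799

23.8799


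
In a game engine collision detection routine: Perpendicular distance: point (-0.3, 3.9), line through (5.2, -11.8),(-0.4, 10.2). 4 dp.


|cross product| = 33.08
|line direction| = sqrt(515.36) = 22.7015
Distance = 33.08/sqrt(515.36) = 1.4572

1.4572


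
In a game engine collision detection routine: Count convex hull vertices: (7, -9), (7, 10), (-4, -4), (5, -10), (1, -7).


Convex hull vertices (CCW): (-4, -4), (5, -10), (7, -9), (7, 10)
Count = 4

4


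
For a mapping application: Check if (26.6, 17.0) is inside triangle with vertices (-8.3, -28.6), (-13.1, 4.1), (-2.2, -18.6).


Cross products: AB x AP = -1360.11, BC x BP = 1041.8, CA x CP = 70.84
All same sign? no

No, outside


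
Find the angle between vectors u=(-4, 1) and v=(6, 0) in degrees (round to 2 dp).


u.v = -24, |u| = sqrt(17) = 4.1231, |v| = sqrt(36) = 6
cos(theta) = u.v/(|u||v|) = -24/sqrt(612) = -0.970143
theta = acos(-0.970143) = 165.96 degrees

165.96 degrees


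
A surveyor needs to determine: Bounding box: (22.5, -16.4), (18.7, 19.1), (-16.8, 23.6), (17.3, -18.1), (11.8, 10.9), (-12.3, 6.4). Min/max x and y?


x range: [-16.8, 22.5]
y range: [-18.1, 23.6]
Bounding box: (-16.8,-18.1) to (22.5,23.6)

(-16.8,-18.1) to (22.5,23.6)


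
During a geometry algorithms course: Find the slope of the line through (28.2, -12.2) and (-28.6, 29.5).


slope = (y2-y1)/(x2-x1) = (29.5-(-12.2))/((-28.6)-28.2) = 41.7/(-56.8) = -0.7342

-0.7342


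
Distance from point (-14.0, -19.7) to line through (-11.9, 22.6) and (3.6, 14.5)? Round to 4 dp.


|cross product| = 672.66
|line direction| = sqrt(305.86) = 17.4889
Distance = 672.66/sqrt(305.86) = 38.4622

38.4622


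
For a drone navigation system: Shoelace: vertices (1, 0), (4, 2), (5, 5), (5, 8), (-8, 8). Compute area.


Shoelace sum: (1*2 - 4*0) + (4*5 - 5*2) + (5*8 - 5*5) + (5*8 - (-8)*8) + ((-8)*0 - 1*8)
= 123
Area = |123|/2 = 61.5

61.5


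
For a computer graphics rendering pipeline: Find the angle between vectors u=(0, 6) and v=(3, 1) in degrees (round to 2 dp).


u.v = 6, |u| = sqrt(36) = 6, |v| = sqrt(10) = 3.1623
cos(theta) = u.v/(|u||v|) = 6/sqrt(360) = 0.316228
theta = acos(0.316228) = 71.57 degrees

71.57 degrees


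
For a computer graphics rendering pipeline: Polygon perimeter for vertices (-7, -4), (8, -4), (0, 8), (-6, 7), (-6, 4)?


Sides: (-7, -4)->(8, -4): sqrt(225) = 15, (8, -4)->(0, 8): sqrt(208) = 14.422205, (0, 8)->(-6, 7): sqrt(37) = 6.082763, (-6, 7)->(-6, 4): sqrt(9) = 3, (-6, 4)->(-7, -4): sqrt(65) = 8.062258
Sum = 46.567226
Perimeter = 46.5672

46.5672


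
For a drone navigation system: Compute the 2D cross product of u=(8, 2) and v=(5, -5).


u x v = u_x*v_y - u_y*v_x = 8*(-5) - 2*5
= (-40) - 10 = -50

-50


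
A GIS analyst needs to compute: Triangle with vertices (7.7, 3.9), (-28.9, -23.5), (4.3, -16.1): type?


Side lengths squared: AB^2=2090.32, BC^2=1157, CA^2=411.56
Sorted: [411.56, 1157, 2090.32]
By sides: Scalene, By angles: Obtuse

Scalene, Obtuse


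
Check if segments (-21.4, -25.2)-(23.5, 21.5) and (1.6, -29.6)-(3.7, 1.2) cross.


Cross products: d1=717.64, d2=-567.21, d3=-1271.66, d4=13.19
d1*d2 < 0 and d3*d4 < 0? yes

Yes, they intersect


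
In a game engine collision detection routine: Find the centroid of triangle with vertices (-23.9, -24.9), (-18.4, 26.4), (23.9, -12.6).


Centroid = ((x_A+x_B+x_C)/3, (y_A+y_B+y_C)/3)
= (((-23.9)+(-18.4)+23.9)/3, ((-24.9)+26.4+(-12.6))/3)
= (-6.1333, -3.7)

(-6.1333, -3.7)


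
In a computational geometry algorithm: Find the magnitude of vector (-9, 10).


|u| = sqrt((-9)^2 + 10^2) = sqrt(181) = 13.4536

13.4536


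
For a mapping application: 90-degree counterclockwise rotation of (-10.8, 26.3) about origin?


90° CCW: (x,y) -> (-y, x)
(-10.8,26.3) -> (-26.3, -10.8)

(-26.3, -10.8)


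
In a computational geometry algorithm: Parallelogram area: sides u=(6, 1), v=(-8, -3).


|u x v| = |6*(-3) - 1*(-8)|
= |(-18) - (-8)| = 10

10


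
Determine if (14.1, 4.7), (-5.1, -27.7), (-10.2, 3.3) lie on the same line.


Cross product: ((-5.1)-14.1)*(3.3-4.7) - ((-27.7)-4.7)*((-10.2)-14.1)
= -760.44

No, not collinear


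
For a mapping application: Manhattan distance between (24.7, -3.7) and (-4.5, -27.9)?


|24.7-(-4.5)| + |(-3.7)-(-27.9)| = 29.2 + 24.2 = 53.4

53.4


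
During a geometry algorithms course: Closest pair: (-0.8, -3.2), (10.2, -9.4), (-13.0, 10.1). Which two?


d(P0,P1) = 12.627, d(P0,P2) = 18.048, d(P1,P2) = 30.3066
Closest: P0 and P1

Closest pair: (-0.8, -3.2) and (10.2, -9.4), distance = 12.627


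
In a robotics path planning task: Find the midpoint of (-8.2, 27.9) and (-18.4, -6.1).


M = (((-8.2)+(-18.4))/2, (27.9+(-6.1))/2)
= (-13.3, 10.9)

(-13.3, 10.9)


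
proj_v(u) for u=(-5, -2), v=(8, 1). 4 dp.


u.v = -42, |v| = sqrt(65) = 8.0623
Scalar projection = u.v / |v| = -42 / sqrt(65) = -5.2095

-5.2095


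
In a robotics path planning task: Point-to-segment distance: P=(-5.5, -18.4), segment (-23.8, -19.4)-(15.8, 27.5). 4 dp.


Project P onto AB: t = 0.2048 (clamped to [0,1])
Closest point on segment: (-15.6905, -9.7956)
Distance: 13.3373

13.3373


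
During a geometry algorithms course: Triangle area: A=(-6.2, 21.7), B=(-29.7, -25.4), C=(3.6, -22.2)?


Area = |x_A(y_B-y_C) + x_B(y_C-y_A) + x_C(y_A-y_B)|/2
= |19.84 + 1303.83 + 169.56|/2
= 1493.23/2 = 746.615

746.615


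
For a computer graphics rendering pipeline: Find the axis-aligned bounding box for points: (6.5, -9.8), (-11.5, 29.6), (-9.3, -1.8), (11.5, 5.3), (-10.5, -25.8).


x range: [-11.5, 11.5]
y range: [-25.8, 29.6]
Bounding box: (-11.5,-25.8) to (11.5,29.6)

(-11.5,-25.8) to (11.5,29.6)


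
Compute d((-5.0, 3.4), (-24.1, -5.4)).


dx=-19.1, dy=-8.8
d^2 = (-19.1)^2 + (-8.8)^2 = 442.25
d = sqrt(442.25) = 21.0297

21.0297


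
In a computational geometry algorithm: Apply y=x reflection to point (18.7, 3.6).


Reflection over y=x: (x,y) -> (y,x)
(18.7, 3.6) -> (3.6, 18.7)

(3.6, 18.7)


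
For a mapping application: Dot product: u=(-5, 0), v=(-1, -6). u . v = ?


u . v = u_x*v_x + u_y*v_y = (-5)*(-1) + 0*(-6)
= 5 + 0 = 5

5


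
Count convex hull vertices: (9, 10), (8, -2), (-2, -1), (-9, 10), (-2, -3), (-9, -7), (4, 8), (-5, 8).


Convex hull vertices (CCW): (-9, -7), (8, -2), (9, 10), (-9, 10)
Count = 4

4


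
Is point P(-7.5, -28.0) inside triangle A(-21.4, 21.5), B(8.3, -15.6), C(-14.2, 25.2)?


Cross products: AB x AP = -954.46, BC x BP = 923.64, CA x CP = 407.83
All same sign? no

No, outside


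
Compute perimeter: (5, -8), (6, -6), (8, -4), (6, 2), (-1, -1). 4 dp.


Sides: (5, -8)->(6, -6): sqrt(5) = 2.236068, (6, -6)->(8, -4): sqrt(8) = 2.828427, (8, -4)->(6, 2): sqrt(40) = 6.324555, (6, 2)->(-1, -1): sqrt(58) = 7.615773, (-1, -1)->(5, -8): sqrt(85) = 9.219544
Sum = 28.224367
Perimeter = 28.2244

28.2244


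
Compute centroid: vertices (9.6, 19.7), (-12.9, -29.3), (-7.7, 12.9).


Centroid = ((x_A+x_B+x_C)/3, (y_A+y_B+y_C)/3)
= ((9.6+(-12.9)+(-7.7))/3, (19.7+(-29.3)+12.9)/3)
= (-3.6667, 1.1)

(-3.6667, 1.1)


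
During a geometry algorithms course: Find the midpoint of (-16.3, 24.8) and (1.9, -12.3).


M = (((-16.3)+1.9)/2, (24.8+(-12.3))/2)
= (-7.2, 6.25)

(-7.2, 6.25)


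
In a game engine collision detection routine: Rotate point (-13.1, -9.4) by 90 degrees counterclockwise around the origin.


90° CCW: (x,y) -> (-y, x)
(-13.1,-9.4) -> (9.4, -13.1)

(9.4, -13.1)


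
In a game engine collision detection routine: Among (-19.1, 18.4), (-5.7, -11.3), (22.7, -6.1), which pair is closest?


d(P0,P1) = 32.583, d(P0,P2) = 48.4509, d(P1,P2) = 28.8721
Closest: P1 and P2

Closest pair: (-5.7, -11.3) and (22.7, -6.1), distance = 28.8721


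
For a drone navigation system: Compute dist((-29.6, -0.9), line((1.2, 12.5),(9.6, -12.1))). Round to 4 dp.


|cross product| = 870.24
|line direction| = sqrt(675.72) = 25.9946
Distance = 870.24/sqrt(675.72) = 33.4777

33.4777


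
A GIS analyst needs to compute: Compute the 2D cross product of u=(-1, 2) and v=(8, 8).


u x v = u_x*v_y - u_y*v_x = (-1)*8 - 2*8
= (-8) - 16 = -24

-24


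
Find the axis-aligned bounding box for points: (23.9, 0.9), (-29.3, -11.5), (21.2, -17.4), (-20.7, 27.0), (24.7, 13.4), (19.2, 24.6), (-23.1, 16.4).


x range: [-29.3, 24.7]
y range: [-17.4, 27]
Bounding box: (-29.3,-17.4) to (24.7,27)

(-29.3,-17.4) to (24.7,27)


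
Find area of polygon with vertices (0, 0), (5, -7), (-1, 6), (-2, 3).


Shoelace sum: (0*(-7) - 5*0) + (5*6 - (-1)*(-7)) + ((-1)*3 - (-2)*6) + ((-2)*0 - 0*3)
= 32
Area = |32|/2 = 16

16


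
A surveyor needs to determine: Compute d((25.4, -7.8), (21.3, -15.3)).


dx=-4.1, dy=-7.5
d^2 = (-4.1)^2 + (-7.5)^2 = 73.06
d = sqrt(73.06) = 8.5475

8.5475


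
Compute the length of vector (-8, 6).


|u| = sqrt((-8)^2 + 6^2) = sqrt(100) = 10

10


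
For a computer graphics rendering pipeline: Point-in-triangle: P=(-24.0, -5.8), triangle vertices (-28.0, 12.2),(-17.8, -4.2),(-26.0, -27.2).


Cross products: AB x AP = -118, BC x BP = -129.48, CA x CP = -121.6
All same sign? yes

Yes, inside


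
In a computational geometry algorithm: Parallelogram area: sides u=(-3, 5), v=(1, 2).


|u x v| = |(-3)*2 - 5*1|
= |(-6) - 5| = 11

11


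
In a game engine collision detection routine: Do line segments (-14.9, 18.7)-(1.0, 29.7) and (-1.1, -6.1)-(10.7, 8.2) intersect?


Cross products: d1=489.98, d2=392.41, d3=-546.12, d4=-448.55
d1*d2 < 0 and d3*d4 < 0? no

No, they don't intersect


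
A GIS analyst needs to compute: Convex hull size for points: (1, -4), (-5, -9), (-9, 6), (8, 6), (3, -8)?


Convex hull vertices (CCW): (-9, 6), (-5, -9), (3, -8), (8, 6)
Count = 4

4


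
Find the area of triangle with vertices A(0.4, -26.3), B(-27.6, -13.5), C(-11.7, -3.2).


Area = |x_A(y_B-y_C) + x_B(y_C-y_A) + x_C(y_A-y_B)|/2
= |(-4.12) + (-637.56) + 149.76|/2
= 491.92/2 = 245.96

245.96


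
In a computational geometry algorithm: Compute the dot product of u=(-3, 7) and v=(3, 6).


u . v = u_x*v_x + u_y*v_y = (-3)*3 + 7*6
= (-9) + 42 = 33

33


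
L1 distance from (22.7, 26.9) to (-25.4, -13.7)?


|22.7-(-25.4)| + |26.9-(-13.7)| = 48.1 + 40.6 = 88.7

88.7


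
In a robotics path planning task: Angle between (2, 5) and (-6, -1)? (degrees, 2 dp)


u.v = -17, |u| = sqrt(29) = 5.3852, |v| = sqrt(37) = 6.0828
cos(theta) = u.v/(|u||v|) = -17/sqrt(1073) = -0.518978
theta = acos(-0.518978) = 121.26 degrees

121.26 degrees


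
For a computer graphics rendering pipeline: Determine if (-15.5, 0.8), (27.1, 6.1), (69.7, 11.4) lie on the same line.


Cross product: (27.1-(-15.5))*(11.4-0.8) - (6.1-0.8)*(69.7-(-15.5))
= 0

Yes, collinear


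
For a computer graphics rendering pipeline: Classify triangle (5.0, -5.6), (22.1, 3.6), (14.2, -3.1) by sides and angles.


Side lengths squared: AB^2=377.05, BC^2=107.3, CA^2=90.89
Sorted: [90.89, 107.3, 377.05]
By sides: Scalene, By angles: Obtuse

Scalene, Obtuse


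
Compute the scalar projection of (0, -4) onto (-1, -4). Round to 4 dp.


u.v = 16, |v| = sqrt(17) = 4.1231
Scalar projection = u.v / |v| = 16 / sqrt(17) = 3.8806

3.8806


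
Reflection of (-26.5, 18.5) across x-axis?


Reflection over x-axis: (x,y) -> (x,-y)
(-26.5, 18.5) -> (-26.5, -18.5)

(-26.5, -18.5)


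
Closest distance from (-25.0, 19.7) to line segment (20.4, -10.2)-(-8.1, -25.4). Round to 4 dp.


Project P onto AB: t = 0.8046 (clamped to [0,1])
Closest point on segment: (-2.5308, -22.4298)
Distance: 47.7471

47.7471


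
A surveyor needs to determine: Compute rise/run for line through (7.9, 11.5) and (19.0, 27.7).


slope = (y2-y1)/(x2-x1) = (27.7-11.5)/(19-7.9) = 16.2/11.1 = 1.4595

1.4595


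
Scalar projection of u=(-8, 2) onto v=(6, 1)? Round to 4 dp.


u.v = -46, |v| = sqrt(37) = 6.0828
Scalar projection = u.v / |v| = -46 / sqrt(37) = -7.5624

-7.5624


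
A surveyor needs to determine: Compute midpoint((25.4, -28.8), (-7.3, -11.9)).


M = ((25.4+(-7.3))/2, ((-28.8)+(-11.9))/2)
= (9.05, -20.35)

(9.05, -20.35)


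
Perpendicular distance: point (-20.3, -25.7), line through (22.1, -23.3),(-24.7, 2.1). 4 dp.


|cross product| = 1189.28
|line direction| = sqrt(2835.4) = 53.2485
Distance = 1189.28/sqrt(2835.4) = 22.3345

22.3345


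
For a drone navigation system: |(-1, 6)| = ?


|u| = sqrt((-1)^2 + 6^2) = sqrt(37) = 6.0828

6.0828


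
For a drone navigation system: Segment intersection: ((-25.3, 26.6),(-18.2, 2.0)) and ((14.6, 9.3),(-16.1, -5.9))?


Cross products: d1=-1137.59, d2=-274.45, d3=858.71, d4=-4.43
d1*d2 < 0 and d3*d4 < 0? no

No, they don't intersect


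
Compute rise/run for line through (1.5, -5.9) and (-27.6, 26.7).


slope = (y2-y1)/(x2-x1) = (26.7-(-5.9))/((-27.6)-1.5) = 32.6/(-29.1) = -1.1203

-1.1203


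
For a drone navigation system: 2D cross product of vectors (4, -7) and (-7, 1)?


u x v = u_x*v_y - u_y*v_x = 4*1 - (-7)*(-7)
= 4 - 49 = -45

-45


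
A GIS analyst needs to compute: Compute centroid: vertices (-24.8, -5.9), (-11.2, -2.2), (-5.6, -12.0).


Centroid = ((x_A+x_B+x_C)/3, (y_A+y_B+y_C)/3)
= (((-24.8)+(-11.2)+(-5.6))/3, ((-5.9)+(-2.2)+(-12))/3)
= (-13.8667, -6.7)

(-13.8667, -6.7)


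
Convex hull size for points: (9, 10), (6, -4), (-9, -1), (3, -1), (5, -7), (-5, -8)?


Convex hull vertices (CCW): (-9, -1), (-5, -8), (5, -7), (6, -4), (9, 10)
Count = 5

5


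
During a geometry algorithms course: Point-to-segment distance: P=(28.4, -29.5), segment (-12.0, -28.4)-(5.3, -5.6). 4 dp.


Project P onto AB: t = 0.8226 (clamped to [0,1])
Closest point on segment: (2.2315, -9.6441)
Distance: 32.8489

32.8489


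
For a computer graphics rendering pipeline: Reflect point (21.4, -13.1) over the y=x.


Reflection over y=x: (x,y) -> (y,x)
(21.4, -13.1) -> (-13.1, 21.4)

(-13.1, 21.4)


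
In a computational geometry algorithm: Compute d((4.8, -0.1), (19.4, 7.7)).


dx=14.6, dy=7.8
d^2 = 14.6^2 + 7.8^2 = 274
d = sqrt(274) = 16.5529

16.5529


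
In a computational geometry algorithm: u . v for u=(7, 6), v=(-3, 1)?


u . v = u_x*v_x + u_y*v_y = 7*(-3) + 6*1
= (-21) + 6 = -15

-15


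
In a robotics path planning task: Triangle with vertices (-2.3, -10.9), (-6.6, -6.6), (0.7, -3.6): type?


Side lengths squared: AB^2=36.98, BC^2=62.29, CA^2=62.29
Sorted: [36.98, 62.29, 62.29]
By sides: Isosceles, By angles: Acute

Isosceles, Acute


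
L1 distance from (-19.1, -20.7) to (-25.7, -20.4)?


|(-19.1)-(-25.7)| + |(-20.7)-(-20.4)| = 6.6 + 0.3 = 6.9

6.9


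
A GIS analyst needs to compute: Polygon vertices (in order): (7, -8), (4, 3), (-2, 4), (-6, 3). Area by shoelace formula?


Shoelace sum: (7*3 - 4*(-8)) + (4*4 - (-2)*3) + ((-2)*3 - (-6)*4) + ((-6)*(-8) - 7*3)
= 120
Area = |120|/2 = 60

60


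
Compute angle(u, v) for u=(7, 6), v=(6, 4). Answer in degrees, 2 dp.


u.v = 66, |u| = sqrt(85) = 9.2195, |v| = sqrt(52) = 7.2111
cos(theta) = u.v/(|u||v|) = 66/sqrt(4420) = 0.992734
theta = acos(0.992734) = 6.91 degrees

6.91 degrees


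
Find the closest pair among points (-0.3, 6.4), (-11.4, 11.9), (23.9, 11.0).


d(P0,P1) = 12.3879, d(P0,P2) = 24.6333, d(P1,P2) = 35.3115
Closest: P0 and P1

Closest pair: (-0.3, 6.4) and (-11.4, 11.9), distance = 12.3879


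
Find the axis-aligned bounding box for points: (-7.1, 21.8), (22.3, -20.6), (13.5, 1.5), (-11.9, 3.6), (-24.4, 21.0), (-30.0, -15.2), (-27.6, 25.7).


x range: [-30, 22.3]
y range: [-20.6, 25.7]
Bounding box: (-30,-20.6) to (22.3,25.7)

(-30,-20.6) to (22.3,25.7)


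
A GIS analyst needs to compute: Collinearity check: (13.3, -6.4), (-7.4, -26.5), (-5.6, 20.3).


Cross product: ((-7.4)-13.3)*(20.3-(-6.4)) - ((-26.5)-(-6.4))*((-5.6)-13.3)
= -932.58

No, not collinear


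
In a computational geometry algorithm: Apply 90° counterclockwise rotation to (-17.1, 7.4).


90° CCW: (x,y) -> (-y, x)
(-17.1,7.4) -> (-7.4, -17.1)

(-7.4, -17.1)


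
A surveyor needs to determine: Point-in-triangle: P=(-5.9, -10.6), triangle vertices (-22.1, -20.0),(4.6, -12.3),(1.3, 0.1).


Cross products: AB x AP = 126.24, BC x BP = 124.59, CA x CP = 105.66
All same sign? yes

Yes, inside


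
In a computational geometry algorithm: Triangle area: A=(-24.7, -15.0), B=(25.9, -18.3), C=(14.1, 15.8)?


Area = |x_A(y_B-y_C) + x_B(y_C-y_A) + x_C(y_A-y_B)|/2
= |842.27 + 797.72 + 46.53|/2
= 1686.52/2 = 843.26

843.26


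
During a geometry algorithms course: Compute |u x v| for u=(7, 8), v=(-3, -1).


|u x v| = |7*(-1) - 8*(-3)|
= |(-7) - (-24)| = 17

17


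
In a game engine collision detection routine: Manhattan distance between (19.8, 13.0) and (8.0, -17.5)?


|19.8-8| + |13-(-17.5)| = 11.8 + 30.5 = 42.3

42.3


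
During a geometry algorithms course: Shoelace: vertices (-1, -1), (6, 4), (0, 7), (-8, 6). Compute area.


Shoelace sum: ((-1)*4 - 6*(-1)) + (6*7 - 0*4) + (0*6 - (-8)*7) + ((-8)*(-1) - (-1)*6)
= 114
Area = |114|/2 = 57

57


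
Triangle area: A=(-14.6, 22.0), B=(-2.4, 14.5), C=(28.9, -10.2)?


Area = |x_A(y_B-y_C) + x_B(y_C-y_A) + x_C(y_A-y_B)|/2
= |(-360.62) + 77.28 + 216.75|/2
= 66.59/2 = 33.295

33.295


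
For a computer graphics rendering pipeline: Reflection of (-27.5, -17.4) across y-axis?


Reflection over y-axis: (x,y) -> (-x,y)
(-27.5, -17.4) -> (27.5, -17.4)

(27.5, -17.4)


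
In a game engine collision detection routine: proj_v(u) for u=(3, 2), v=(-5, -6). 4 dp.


u.v = -27, |v| = sqrt(61) = 7.8102
Scalar projection = u.v / |v| = -27 / sqrt(61) = -3.457

-3.457


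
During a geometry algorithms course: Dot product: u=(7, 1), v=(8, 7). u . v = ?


u . v = u_x*v_x + u_y*v_y = 7*8 + 1*7
= 56 + 7 = 63

63


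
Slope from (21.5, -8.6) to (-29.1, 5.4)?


slope = (y2-y1)/(x2-x1) = (5.4-(-8.6))/((-29.1)-21.5) = 14/(-50.6) = -0.2767

-0.2767


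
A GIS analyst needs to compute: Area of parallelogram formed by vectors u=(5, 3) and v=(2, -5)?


|u x v| = |5*(-5) - 3*2|
= |(-25) - 6| = 31

31


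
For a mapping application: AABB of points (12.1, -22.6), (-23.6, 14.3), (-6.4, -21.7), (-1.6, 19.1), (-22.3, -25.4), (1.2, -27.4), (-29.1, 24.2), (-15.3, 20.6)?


x range: [-29.1, 12.1]
y range: [-27.4, 24.2]
Bounding box: (-29.1,-27.4) to (12.1,24.2)

(-29.1,-27.4) to (12.1,24.2)


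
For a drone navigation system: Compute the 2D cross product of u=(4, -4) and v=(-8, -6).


u x v = u_x*v_y - u_y*v_x = 4*(-6) - (-4)*(-8)
= (-24) - 32 = -56

-56


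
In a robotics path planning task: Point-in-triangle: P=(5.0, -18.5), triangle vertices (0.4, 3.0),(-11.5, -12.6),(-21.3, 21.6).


Cross products: AB x AP = 327.61, BC x BP = -506.48, CA x CP = -380.99
All same sign? no

No, outside


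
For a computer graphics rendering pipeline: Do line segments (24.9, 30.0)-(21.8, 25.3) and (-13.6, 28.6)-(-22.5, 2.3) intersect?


Cross products: d1=1000.09, d2=960.39, d3=-176.61, d4=-136.91
d1*d2 < 0 and d3*d4 < 0? no

No, they don't intersect


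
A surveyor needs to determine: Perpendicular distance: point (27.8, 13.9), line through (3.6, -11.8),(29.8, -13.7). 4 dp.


|cross product| = 719.32
|line direction| = sqrt(690.05) = 26.2688
Distance = 719.32/sqrt(690.05) = 27.3831

27.3831


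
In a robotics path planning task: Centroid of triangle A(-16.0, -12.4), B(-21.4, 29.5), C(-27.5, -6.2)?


Centroid = ((x_A+x_B+x_C)/3, (y_A+y_B+y_C)/3)
= (((-16)+(-21.4)+(-27.5))/3, ((-12.4)+29.5+(-6.2))/3)
= (-21.6333, 3.6333)

(-21.6333, 3.6333)


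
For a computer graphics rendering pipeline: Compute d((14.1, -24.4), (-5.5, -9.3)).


dx=-19.6, dy=15.1
d^2 = (-19.6)^2 + 15.1^2 = 612.17
d = sqrt(612.17) = 24.7421

24.7421


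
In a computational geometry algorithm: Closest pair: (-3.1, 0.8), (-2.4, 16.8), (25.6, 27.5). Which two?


d(P0,P1) = 16.0153, d(P0,P2) = 39.1992, d(P1,P2) = 29.9748
Closest: P0 and P1

Closest pair: (-3.1, 0.8) and (-2.4, 16.8), distance = 16.0153


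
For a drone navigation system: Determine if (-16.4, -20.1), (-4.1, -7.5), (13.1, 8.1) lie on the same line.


Cross product: ((-4.1)-(-16.4))*(8.1-(-20.1)) - ((-7.5)-(-20.1))*(13.1-(-16.4))
= -24.84

No, not collinear


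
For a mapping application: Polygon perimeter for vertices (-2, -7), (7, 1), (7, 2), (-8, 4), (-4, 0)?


Sides: (-2, -7)->(7, 1): sqrt(145) = 12.041595, (7, 1)->(7, 2): sqrt(1) = 1, (7, 2)->(-8, 4): sqrt(229) = 15.132746, (-8, 4)->(-4, 0): sqrt(32) = 5.656854, (-4, 0)->(-2, -7): sqrt(53) = 7.28011
Sum = 41.111305
Perimeter = 41.1113

41.1113


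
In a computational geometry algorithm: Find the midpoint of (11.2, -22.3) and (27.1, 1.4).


M = ((11.2+27.1)/2, ((-22.3)+1.4)/2)
= (19.15, -10.45)

(19.15, -10.45)


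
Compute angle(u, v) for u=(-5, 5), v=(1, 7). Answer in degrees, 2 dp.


u.v = 30, |u| = sqrt(50) = 7.0711, |v| = sqrt(50) = 7.0711
cos(theta) = u.v/(|u||v|) = 30/sqrt(2500) = 0.6
theta = acos(0.6) = 53.13 degrees

53.13 degrees


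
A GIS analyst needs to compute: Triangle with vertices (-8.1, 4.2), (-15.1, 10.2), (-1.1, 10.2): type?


Side lengths squared: AB^2=85, BC^2=196, CA^2=85
Sorted: [85, 85, 196]
By sides: Isosceles, By angles: Obtuse

Isosceles, Obtuse


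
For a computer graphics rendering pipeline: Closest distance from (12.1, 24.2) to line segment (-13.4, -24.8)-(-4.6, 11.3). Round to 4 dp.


Project P onto AB: t = 1 (clamped to [0,1])
Closest point on segment: (-4.6, 11.3)
Distance: 21.1021

21.1021


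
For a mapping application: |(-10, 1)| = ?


|u| = sqrt((-10)^2 + 1^2) = sqrt(101) = 10.0499

10.0499


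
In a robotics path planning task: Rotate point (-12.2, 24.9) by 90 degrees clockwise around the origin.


90° CW: (x,y) -> (y, -x)
(-12.2,24.9) -> (24.9, 12.2)

(24.9, 12.2)


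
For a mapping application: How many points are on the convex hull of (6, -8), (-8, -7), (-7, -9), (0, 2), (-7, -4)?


Convex hull vertices (CCW): (-8, -7), (-7, -9), (6, -8), (0, 2), (-7, -4)
Count = 5

5


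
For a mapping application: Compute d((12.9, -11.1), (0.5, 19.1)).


dx=-12.4, dy=30.2
d^2 = (-12.4)^2 + 30.2^2 = 1065.8
d = sqrt(1065.8) = 32.6466

32.6466


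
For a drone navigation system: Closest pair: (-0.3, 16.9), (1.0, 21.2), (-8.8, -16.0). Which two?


d(P0,P1) = 4.4922, d(P0,P2) = 33.9803, d(P1,P2) = 38.4692
Closest: P0 and P1

Closest pair: (-0.3, 16.9) and (1.0, 21.2), distance = 4.4922


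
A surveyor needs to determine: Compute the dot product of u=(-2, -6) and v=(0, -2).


u . v = u_x*v_x + u_y*v_y = (-2)*0 + (-6)*(-2)
= 0 + 12 = 12

12


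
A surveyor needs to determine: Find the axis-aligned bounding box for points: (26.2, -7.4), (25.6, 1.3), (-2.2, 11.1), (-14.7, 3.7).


x range: [-14.7, 26.2]
y range: [-7.4, 11.1]
Bounding box: (-14.7,-7.4) to (26.2,11.1)

(-14.7,-7.4) to (26.2,11.1)


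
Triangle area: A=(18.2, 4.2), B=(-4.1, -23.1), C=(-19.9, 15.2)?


Area = |x_A(y_B-y_C) + x_B(y_C-y_A) + x_C(y_A-y_B)|/2
= |(-697.06) + (-45.1) + (-543.27)|/2
= 1285.43/2 = 642.715

642.715


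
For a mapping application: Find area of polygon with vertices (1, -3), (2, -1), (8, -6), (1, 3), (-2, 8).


Shoelace sum: (1*(-1) - 2*(-3)) + (2*(-6) - 8*(-1)) + (8*3 - 1*(-6)) + (1*8 - (-2)*3) + ((-2)*(-3) - 1*8)
= 43
Area = |43|/2 = 21.5

21.5


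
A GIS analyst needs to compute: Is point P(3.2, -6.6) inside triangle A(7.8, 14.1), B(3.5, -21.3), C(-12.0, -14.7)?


Cross products: AB x AP = -73.83, BC x BP = -225.87, CA x CP = -277.38
All same sign? yes

Yes, inside


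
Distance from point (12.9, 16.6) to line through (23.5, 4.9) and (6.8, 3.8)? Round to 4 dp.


|cross product| = 207.05
|line direction| = sqrt(280.1) = 16.7362
Distance = 207.05/sqrt(280.1) = 12.3714

12.3714


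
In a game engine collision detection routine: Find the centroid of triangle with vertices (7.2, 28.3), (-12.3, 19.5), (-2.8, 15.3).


Centroid = ((x_A+x_B+x_C)/3, (y_A+y_B+y_C)/3)
= ((7.2+(-12.3)+(-2.8))/3, (28.3+19.5+15.3)/3)
= (-2.6333, 21.0333)

(-2.6333, 21.0333)


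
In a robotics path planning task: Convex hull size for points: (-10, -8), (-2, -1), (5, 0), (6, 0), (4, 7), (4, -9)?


Convex hull vertices (CCW): (-10, -8), (4, -9), (6, 0), (4, 7)
Count = 4

4


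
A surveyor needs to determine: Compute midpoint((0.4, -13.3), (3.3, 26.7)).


M = ((0.4+3.3)/2, ((-13.3)+26.7)/2)
= (1.85, 6.7)

(1.85, 6.7)


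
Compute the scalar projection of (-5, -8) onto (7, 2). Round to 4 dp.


u.v = -51, |v| = sqrt(53) = 7.2801
Scalar projection = u.v / |v| = -51 / sqrt(53) = -7.0054

-7.0054


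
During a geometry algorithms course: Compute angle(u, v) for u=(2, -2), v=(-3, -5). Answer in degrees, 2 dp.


u.v = 4, |u| = sqrt(8) = 2.8284, |v| = sqrt(34) = 5.831
cos(theta) = u.v/(|u||v|) = 4/sqrt(272) = 0.242536
theta = acos(0.242536) = 75.96 degrees

75.96 degrees


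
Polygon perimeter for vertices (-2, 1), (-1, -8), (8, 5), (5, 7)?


Sides: (-2, 1)->(-1, -8): sqrt(82) = 9.055385, (-1, -8)->(8, 5): sqrt(250) = 15.811388, (8, 5)->(5, 7): sqrt(13) = 3.605551, (5, 7)->(-2, 1): sqrt(85) = 9.219544
Sum = 37.691868
Perimeter = 37.6919

37.6919


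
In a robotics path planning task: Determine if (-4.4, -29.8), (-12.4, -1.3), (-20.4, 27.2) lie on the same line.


Cross product: ((-12.4)-(-4.4))*(27.2-(-29.8)) - ((-1.3)-(-29.8))*((-20.4)-(-4.4))
= 0

Yes, collinear


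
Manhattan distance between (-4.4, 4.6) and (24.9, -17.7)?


|(-4.4)-24.9| + |4.6-(-17.7)| = 29.3 + 22.3 = 51.6

51.6


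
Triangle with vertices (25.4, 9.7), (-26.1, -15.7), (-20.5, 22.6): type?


Side lengths squared: AB^2=3297.41, BC^2=1498.25, CA^2=2273.22
Sorted: [1498.25, 2273.22, 3297.41]
By sides: Scalene, By angles: Acute

Scalene, Acute
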